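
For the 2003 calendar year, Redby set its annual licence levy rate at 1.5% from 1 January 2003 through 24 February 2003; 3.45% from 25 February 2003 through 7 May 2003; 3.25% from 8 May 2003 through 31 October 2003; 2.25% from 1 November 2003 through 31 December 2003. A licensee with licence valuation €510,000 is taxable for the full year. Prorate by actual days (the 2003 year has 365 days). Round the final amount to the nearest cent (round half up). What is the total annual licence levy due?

1 January – 24 February 2003: 55 days at 1.5% → €510,000 × 1.5% × 55/365 = €1,152.7397
25 February – 7 May 2003: 72 days at 3.45% → €510,000 × 3.45% × 72/365 = €3,470.7945
8 May – 31 October 2003: 177 days at 3.25% → €510,000 × 3.25% × 177/365 = €8,037.7397
1 November – 31 December 2003: 61 days at 2.25% → €510,000 × 2.25% × 61/365 = €1,917.7397
Total = €14,579.0137

€14,579.01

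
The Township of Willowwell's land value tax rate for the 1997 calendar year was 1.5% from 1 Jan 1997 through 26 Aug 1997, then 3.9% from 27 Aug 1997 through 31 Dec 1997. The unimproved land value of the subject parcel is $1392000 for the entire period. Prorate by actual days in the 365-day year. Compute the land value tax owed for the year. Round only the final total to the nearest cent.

$32504.15

1 Jan – 26 Aug 1997: 238 days at 1.5% → $1392000 × 1.5% × 238/365 = $13614.9041
27 Aug – 31 Dec 1997: 127 days at 3.9% → $1392000 × 3.9% × 127/365 = $18889.2493
Total = $32504.1534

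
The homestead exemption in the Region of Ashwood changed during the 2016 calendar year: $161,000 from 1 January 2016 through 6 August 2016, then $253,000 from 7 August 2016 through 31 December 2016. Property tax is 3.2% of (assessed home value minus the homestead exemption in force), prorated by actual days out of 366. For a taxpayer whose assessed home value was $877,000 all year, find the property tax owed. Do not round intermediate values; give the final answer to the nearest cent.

$21,729.57

1 January – 6 August 2016: 219 days, exemption $161,000 → ($877,000 − $161,000) × 3.2% × 219/366 = $13,709.6393
7 August – 31 December 2016: 147 days, exemption $253,000 → ($877,000 − $253,000) × 3.2% × 147/366 = $8,019.9344
Total = $21,729.5738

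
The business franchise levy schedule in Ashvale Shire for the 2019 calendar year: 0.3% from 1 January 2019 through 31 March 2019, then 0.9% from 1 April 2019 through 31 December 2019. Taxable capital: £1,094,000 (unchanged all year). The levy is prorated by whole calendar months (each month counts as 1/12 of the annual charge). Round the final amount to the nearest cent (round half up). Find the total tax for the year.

£8,205.00

1 January – 31 March 2019: 3 months at 0.3% → £1,094,000 × 0.3% × 3/12 = £820.5000
1 April – 31 December 2019: 9 months at 0.9% → £1,094,000 × 0.9% × 9/12 = £7,384.5000
Total = £8,205.0000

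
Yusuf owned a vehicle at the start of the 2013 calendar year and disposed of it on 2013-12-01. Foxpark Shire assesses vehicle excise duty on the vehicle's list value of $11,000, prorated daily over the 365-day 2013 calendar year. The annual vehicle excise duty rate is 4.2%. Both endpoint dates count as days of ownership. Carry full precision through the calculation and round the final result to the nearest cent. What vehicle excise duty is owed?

Days held (2013-01-01 to 2013-12-01): 335 out of 365
Tax = $11,000 × 4.2% × 335/365 = $424.0274

$424.03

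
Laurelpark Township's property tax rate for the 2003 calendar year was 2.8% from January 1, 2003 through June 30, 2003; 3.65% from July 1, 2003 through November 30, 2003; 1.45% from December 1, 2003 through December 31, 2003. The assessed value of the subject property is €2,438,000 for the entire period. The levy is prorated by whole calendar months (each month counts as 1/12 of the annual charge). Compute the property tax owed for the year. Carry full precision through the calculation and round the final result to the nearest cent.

€74,155.83

January 1 – June 30, 2003: 6 months at 2.8% → €2,438,000 × 2.8% × 6/12 = €34,132.0000
July 1 – November 30, 2003: 5 months at 3.65% → €2,438,000 × 3.65% × 5/12 = €37,077.9167
December 1 – December 31, 2003: 1 month at 1.45% → €2,438,000 × 1.45% × 1/12 = €2,945.9167
Total = €74,155.8333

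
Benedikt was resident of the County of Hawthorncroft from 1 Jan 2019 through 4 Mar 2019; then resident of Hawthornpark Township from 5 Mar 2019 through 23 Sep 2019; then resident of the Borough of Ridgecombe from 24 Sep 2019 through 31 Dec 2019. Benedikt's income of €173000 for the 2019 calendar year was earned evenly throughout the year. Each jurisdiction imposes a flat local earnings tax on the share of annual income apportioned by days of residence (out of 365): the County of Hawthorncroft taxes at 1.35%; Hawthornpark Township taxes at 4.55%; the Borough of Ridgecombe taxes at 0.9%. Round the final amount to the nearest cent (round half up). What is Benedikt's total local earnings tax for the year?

€5203.27

The County of Hawthorncroft, 1 Jan – 4 Mar 2019: 63 days → €173000 × 1.35% × 63/365 = €403.1137
Hawthornpark Township, 5 Mar – 23 Sep 2019: 203 days → €173000 × 4.55% × 203/365 = €4377.8479
The Borough of Ridgecombe, 24 Sep – 31 Dec 2019: 99 days → €173000 × 0.9% × 99/365 = €422.3096
Total = €5203.2712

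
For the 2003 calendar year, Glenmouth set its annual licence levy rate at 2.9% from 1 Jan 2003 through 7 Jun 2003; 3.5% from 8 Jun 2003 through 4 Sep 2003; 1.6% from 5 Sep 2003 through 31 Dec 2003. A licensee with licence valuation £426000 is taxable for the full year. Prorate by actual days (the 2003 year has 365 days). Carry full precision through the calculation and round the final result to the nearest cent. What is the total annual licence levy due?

1 Jan – 7 Jun 2003: 158 days at 2.9% → £426000 × 2.9% × 158/365 = £5347.7589
8 Jun – 4 Sep 2003: 89 days at 3.5% → £426000 × 3.5% × 89/365 = £3635.5890
5 Sep – 31 Dec 2003: 118 days at 1.6% → £426000 × 1.6% × 118/365 = £2203.5288
Total = £11186.8767

£11186.88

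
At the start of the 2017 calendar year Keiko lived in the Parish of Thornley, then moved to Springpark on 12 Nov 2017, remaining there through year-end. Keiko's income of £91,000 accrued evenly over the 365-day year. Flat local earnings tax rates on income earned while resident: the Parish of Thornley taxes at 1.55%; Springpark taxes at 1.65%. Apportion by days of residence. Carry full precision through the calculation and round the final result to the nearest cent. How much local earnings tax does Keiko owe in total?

£1,422.97

The Parish of Thornley, 1 Jan – 11 Nov 2017: 315 days → £91,000 × 1.55% × 315/365 = £1,217.2808
Springpark, 12 Nov – 31 Dec 2017: 50 days → £91,000 × 1.65% × 50/365 = £205.6849
Total = £1,422.9658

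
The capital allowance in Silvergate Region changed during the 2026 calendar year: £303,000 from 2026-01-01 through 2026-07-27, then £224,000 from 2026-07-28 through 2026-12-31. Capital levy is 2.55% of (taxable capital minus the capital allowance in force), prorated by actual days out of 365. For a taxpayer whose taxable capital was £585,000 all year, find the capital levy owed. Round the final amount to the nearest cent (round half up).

2026-01-01 to 2026-07-27: 208 days, exemption £303,000 → (£585,000 − £303,000) × 2.55% × 208/365 = £4,097.8849
2026-07-28 to 2026-12-31: 157 days, exemption £224,000 → (£585,000 − £224,000) × 2.55% × 157/365 = £3,959.6260
Total = £8,057.5110

£8,057.51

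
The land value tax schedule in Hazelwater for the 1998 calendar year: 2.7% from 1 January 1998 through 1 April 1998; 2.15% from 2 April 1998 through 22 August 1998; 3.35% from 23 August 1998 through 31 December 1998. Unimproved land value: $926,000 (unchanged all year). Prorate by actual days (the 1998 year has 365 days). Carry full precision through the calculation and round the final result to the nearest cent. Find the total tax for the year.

1 January – 1 April 1998: 91 days at 2.7% → $926,000 × 2.7% × 91/365 = $6,233.3753
2 April – 22 August 1998: 143 days at 2.15% → $926,000 × 2.15% × 143/365 = $7,799.9644
23 August – 31 December 1998: 131 days at 3.35% → $926,000 × 3.35% × 131/365 = $11,133.5644
Total = $25,166.9041

$25,166.90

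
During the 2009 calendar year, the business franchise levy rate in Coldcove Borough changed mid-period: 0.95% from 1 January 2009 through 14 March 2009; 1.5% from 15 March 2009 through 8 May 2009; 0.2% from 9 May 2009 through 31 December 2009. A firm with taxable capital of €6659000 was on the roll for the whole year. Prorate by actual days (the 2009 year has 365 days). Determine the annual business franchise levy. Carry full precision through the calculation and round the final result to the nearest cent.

€36350.84

1 January – 14 March 2009: 73 days at 0.95% → €6659000 × 0.95% × 73/365 = €12652.1000
15 March – 8 May 2009: 55 days at 1.5% → €6659000 × 1.5% × 55/365 = €15051.1644
9 May – 31 December 2009: 237 days at 0.2% → €6659000 × 0.2% × 237/365 = €8647.5781
Total = €36350.8425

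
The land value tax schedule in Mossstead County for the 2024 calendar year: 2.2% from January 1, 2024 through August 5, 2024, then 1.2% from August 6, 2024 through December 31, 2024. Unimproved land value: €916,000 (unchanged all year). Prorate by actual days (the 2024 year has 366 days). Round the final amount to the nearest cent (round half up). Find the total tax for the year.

€16,447.96

January 1 – August 5, 2024: 218 days at 2.2% → €916,000 × 2.2% × 218/366 = €12,003.1038
August 6 – December 31, 2024: 148 days at 1.2% → €916,000 × 1.2% × 148/366 = €4,444.8525
Total = €16,447.9563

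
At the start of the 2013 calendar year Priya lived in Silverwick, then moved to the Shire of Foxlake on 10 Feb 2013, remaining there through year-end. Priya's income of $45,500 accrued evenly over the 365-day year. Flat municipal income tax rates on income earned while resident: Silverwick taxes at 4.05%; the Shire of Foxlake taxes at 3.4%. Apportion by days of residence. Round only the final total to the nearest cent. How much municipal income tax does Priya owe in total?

$1,579.41

Silverwick, 1 Jan – 9 Feb 2013: 40 days → $45,500 × 4.05% × 40/365 = $201.9452
The Shire of Foxlake, 10 Feb – 31 Dec 2013: 325 days → $45,500 × 3.4% × 325/365 = $1,377.4658
Total = $1,579.4110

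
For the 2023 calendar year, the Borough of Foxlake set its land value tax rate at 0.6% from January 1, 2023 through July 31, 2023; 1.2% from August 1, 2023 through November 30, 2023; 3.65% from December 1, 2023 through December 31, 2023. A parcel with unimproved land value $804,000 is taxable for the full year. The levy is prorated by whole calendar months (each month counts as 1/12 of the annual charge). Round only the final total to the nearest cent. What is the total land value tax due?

January 1 – July 31, 2023: 7 months at 0.6% → $804,000 × 0.6% × 7/12 = $2,814.0000
August 1 – November 30, 2023: 4 months at 1.2% → $804,000 × 1.2% × 4/12 = $3,216.0000
December 1 – December 31, 2023: 1 month at 3.65% → $804,000 × 3.65% × 1/12 = $2,445.5000
Total = $8,475.5000

$8,475.50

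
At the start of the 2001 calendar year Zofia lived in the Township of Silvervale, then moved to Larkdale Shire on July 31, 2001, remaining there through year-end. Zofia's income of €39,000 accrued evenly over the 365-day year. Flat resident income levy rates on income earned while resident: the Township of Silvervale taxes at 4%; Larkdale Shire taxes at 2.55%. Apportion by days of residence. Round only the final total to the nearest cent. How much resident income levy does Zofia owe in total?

The Township of Silvervale, January 1 – July 30, 2001: 211 days → €39,000 × 4% × 211/365 = €901.8082
Larkdale Shire, July 31 – December 31, 2001: 154 days → €39,000 × 2.55% × 154/365 = €419.5973
Total = €1,321.4055

€1,321.41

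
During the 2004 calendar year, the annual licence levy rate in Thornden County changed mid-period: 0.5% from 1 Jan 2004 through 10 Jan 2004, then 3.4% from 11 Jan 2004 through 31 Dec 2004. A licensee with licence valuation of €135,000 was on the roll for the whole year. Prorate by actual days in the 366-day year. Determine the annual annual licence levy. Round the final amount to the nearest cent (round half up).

1 Jan – 10 Jan 2004: 10 days at 0.5% → €135,000 × 0.5% × 10/366 = €18.4426
11 Jan – 31 Dec 2004: 356 days at 3.4% → €135,000 × 3.4% × 356/366 = €4,464.5902
Total = €4,483.0328

€4,483.03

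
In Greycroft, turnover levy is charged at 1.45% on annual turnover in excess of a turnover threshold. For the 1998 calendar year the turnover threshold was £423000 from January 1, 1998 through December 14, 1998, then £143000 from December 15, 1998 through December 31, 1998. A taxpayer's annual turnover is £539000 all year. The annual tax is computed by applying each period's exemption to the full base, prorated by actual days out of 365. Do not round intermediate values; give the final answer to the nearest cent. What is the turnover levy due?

£1871.10

January 1 – December 14, 1998: 348 days, exemption £423000 → (£539000 − £423000) × 1.45% × 348/365 = £1603.6603
December 15 – December 31, 1998: 17 days, exemption £143000 → (£539000 − £143000) × 1.45% × 17/365 = £267.4356
Total = £1871.0959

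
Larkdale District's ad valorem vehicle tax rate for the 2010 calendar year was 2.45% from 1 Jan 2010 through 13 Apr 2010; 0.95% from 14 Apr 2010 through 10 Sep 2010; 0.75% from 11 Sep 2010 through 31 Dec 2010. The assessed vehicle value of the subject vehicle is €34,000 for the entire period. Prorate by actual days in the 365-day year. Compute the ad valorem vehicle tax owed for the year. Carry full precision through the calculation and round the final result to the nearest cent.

€446.05

1 Jan – 13 Apr 2010: 103 days at 2.45% → €34,000 × 2.45% × 103/365 = €235.0658
14 Apr – 10 Sep 2010: 150 days at 0.95% → €34,000 × 0.95% × 150/365 = €132.7397
11 Sep – 31 Dec 2010: 112 days at 0.75% → €34,000 × 0.75% × 112/365 = €78.2466
Total = €446.0521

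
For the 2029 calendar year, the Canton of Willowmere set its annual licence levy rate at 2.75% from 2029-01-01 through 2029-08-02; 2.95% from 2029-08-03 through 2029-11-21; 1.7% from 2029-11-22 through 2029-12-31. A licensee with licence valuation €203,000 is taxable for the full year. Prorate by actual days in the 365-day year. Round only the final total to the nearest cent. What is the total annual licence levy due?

€5,472.38

2029-01-01 to 2029-08-02: 214 days at 2.75% → €203,000 × 2.75% × 214/365 = €3,273.0274
2029-08-03 to 2029-11-21: 111 days at 2.95% → €203,000 × 2.95% × 111/365 = €1,821.1603
2029-11-22 to 2029-12-31: 40 days at 1.7% → €203,000 × 1.7% × 40/365 = €378.1918
Total = €5,472.3795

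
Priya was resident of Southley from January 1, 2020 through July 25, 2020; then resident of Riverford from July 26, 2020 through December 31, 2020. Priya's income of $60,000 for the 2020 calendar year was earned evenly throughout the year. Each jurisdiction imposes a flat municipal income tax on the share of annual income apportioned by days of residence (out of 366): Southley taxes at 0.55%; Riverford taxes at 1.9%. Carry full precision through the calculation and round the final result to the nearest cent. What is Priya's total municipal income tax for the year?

Southley, January 1 – July 25, 2020: 207 days → $60,000 × 0.55% × 207/366 = $186.6393
Riverford, July 26 – December 31, 2020: 159 days → $60,000 × 1.9% × 159/366 = $495.2459
Total = $681.8852

$681.89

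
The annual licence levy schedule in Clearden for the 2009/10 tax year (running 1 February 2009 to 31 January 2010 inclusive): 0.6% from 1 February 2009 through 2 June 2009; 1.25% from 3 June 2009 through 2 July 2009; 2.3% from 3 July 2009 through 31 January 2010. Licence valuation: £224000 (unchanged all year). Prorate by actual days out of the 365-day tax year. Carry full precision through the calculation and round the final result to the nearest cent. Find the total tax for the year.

1 February – 2 June 2009: 122 days at 0.6% → £224000 × 0.6% × 122/365 = £449.2274
3 June – 2 July 2009: 30 days at 1.25% → £224000 × 1.25% × 30/365 = £230.1370
3 July 2009 – 31 January 2010: 213 days at 2.3% → £224000 × 2.3% × 213/365 = £3006.5096
Total = £3685.8740

£3685.87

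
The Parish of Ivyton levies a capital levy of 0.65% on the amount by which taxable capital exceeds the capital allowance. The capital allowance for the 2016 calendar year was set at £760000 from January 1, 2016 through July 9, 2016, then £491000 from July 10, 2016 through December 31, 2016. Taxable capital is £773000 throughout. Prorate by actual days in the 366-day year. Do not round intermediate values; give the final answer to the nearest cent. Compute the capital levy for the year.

£920.53

January 1 – July 9, 2016: 191 days, exemption £760000 → (£773000 − £760000) × 0.65% × 191/366 = £44.0970
July 10 – December 31, 2016: 175 days, exemption £491000 → (£773000 − £491000) × 0.65% × 175/366 = £876.4344
Total = £920.5314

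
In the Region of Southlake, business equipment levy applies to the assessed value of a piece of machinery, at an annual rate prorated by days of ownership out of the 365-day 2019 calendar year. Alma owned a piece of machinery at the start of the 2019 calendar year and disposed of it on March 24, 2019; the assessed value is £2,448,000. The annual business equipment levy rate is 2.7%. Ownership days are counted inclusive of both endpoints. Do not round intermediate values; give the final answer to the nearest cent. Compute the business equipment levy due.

Days held (January 1 – March 24, 2019): 83 out of 365
Tax = £2,448,000 × 2.7% × 83/365 = £15,030.0493

£15,030.05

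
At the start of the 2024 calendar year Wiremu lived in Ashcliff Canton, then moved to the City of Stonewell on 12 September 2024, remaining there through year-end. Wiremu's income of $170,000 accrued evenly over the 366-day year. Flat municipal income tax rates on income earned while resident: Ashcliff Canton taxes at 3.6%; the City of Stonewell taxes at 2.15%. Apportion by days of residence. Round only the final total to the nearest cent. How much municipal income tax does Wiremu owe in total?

$5,372.42

Ashcliff Canton, 1 January – 11 September 2024: 255 days → $170,000 × 3.6% × 255/366 = $4,263.9344
The City of Stonewell, 12 September – 31 December 2024: 111 days → $170,000 × 2.15% × 111/366 = $1,108.4836
Total = $5,372.4180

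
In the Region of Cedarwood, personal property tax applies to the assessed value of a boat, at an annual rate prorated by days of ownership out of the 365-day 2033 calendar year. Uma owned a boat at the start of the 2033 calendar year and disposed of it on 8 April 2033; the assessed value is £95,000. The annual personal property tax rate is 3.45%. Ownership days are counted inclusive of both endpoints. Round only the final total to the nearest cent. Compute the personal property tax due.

Days held (1 January – 8 April 2033): 98 out of 365
Tax = £95,000 × 3.45% × 98/365 = £879.9863

£879.99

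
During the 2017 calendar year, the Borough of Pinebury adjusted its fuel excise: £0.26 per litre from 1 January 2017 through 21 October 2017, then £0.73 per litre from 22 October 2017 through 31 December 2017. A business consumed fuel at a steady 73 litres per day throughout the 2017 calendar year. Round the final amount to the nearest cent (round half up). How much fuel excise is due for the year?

1 January – 21 October 2017: 294 days × 73 litres/day = 21,462 litres at £0.26/litre → £5,580.12
22 October – 31 December 2017: 71 days × 73 litres/day = 5,183 litres at £0.73/litre → £3,783.59

£9,363.71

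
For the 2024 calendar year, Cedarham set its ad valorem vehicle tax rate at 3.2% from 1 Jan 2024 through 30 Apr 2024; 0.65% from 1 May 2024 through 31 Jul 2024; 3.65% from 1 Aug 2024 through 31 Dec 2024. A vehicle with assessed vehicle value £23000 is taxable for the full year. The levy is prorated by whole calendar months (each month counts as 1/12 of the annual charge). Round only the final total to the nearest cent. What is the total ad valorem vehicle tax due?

£632.50

1 Jan – 30 Apr 2024: 4 months at 3.2% → £23000 × 3.2% × 4/12 = £245.3333
1 May – 31 Jul 2024: 3 months at 0.65% → £23000 × 0.65% × 3/12 = £37.3750
1 Aug – 31 Dec 2024: 5 months at 3.65% → £23000 × 3.65% × 5/12 = £349.7917
Total = £632.5000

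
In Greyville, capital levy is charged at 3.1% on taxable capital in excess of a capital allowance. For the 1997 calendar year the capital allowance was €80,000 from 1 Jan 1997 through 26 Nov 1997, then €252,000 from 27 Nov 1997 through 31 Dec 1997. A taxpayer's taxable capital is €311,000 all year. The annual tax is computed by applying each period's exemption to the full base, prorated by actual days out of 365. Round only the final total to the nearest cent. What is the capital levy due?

1 Jan – 26 Nov 1997: 330 days, exemption €80,000 → (€311,000 − €80,000) × 3.1% × 330/365 = €6,474.3288
27 Nov – 31 Dec 1997: 35 days, exemption €252,000 → (€311,000 − €252,000) × 3.1% × 35/365 = €175.3836
Total = €6,649.7123

€6,649.71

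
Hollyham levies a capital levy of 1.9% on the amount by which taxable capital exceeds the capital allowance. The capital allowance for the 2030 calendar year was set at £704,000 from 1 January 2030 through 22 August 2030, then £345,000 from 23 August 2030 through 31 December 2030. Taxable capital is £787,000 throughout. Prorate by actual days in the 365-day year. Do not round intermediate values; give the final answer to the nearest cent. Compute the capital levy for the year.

1 January – 22 August 2030: 234 days, exemption £704,000 → (£787,000 − £704,000) × 1.9% × 234/365 = £1,011.0082
23 August – 31 December 2030: 131 days, exemption £345,000 → (£787,000 − £345,000) × 1.9% × 131/365 = £3,014.0767
Total = £4,025.0849

£4,025.08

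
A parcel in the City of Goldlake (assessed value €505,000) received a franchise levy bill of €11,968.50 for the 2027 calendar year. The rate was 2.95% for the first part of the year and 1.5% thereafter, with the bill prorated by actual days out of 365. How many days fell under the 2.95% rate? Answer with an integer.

219 days

Let d = days at the first rate; then 365 − d days at the second rate.
€505,000 × [2.95%·d + 1.5%·(365−d)] / 365 = €11,968.50
Solving gives d = 219, so the new rate took effect on 8 Aug 2027.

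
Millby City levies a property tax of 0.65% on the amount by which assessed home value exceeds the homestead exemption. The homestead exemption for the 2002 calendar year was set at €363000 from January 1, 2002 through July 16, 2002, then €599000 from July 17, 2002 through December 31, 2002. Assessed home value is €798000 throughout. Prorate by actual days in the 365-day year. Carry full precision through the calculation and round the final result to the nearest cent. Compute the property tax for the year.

January 1 – July 16, 2002: 197 days, exemption €363000 → (€798000 − €363000) × 0.65% × 197/365 = €1526.0753
July 17 – December 31, 2002: 168 days, exemption €599000 → (€798000 − €599000) × 0.65% × 168/365 = €595.3644
Total = €2121.4397

€2121.44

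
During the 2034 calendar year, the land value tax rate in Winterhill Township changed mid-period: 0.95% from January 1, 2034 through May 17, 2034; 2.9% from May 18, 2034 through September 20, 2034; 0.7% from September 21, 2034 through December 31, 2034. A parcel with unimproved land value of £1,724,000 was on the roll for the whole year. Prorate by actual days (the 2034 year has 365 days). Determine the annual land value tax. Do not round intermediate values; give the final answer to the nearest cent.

January 1 – May 17, 2034: 137 days at 0.95% → £1,724,000 × 0.95% × 137/365 = £6,147.3589
May 18 – September 20, 2034: 126 days at 2.9% → £1,724,000 × 2.9% × 126/365 = £17,258.8932
September 21 – December 31, 2034: 102 days at 0.7% → £1,724,000 × 0.7% × 102/365 = £3,372.4274
Total = £26,778.6795

£26,778.68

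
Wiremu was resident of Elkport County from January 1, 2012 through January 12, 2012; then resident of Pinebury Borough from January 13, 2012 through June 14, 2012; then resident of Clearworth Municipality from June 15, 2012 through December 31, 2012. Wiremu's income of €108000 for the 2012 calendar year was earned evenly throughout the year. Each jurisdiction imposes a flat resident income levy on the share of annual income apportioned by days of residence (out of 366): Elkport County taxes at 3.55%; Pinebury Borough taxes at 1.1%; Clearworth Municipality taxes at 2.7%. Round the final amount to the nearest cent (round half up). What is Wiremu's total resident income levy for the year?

Elkport County, January 1 – January 12, 2012: 12 days → €108000 × 3.55% × 12/366 = €125.7049
Pinebury Borough, January 13 – June 14, 2012: 154 days → €108000 × 1.1% × 154/366 = €499.8689
Clearworth Municipality, June 15 – December 31, 2012: 200 days → €108000 × 2.7% × 200/366 = €1593.4426
Total = €2219.0164

€2219.02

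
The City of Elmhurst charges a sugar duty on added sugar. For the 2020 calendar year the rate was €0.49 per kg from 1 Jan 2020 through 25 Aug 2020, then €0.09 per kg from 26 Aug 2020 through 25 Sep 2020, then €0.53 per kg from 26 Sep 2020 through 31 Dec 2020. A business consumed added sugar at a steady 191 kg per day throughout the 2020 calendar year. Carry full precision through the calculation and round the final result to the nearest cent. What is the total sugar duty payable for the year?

1 Jan – 25 Aug 2020: 238 days × 191 kg/day = 45,458 kg at €0.49/kg → €22,274.42
26 Aug – 25 Sep 2020: 31 days × 191 kg/day = 5,921 kg at €0.09/kg → €532.89
26 Sep – 31 Dec 2020: 97 days × 191 kg/day = 18,527 kg at €0.53/kg → €9,819.31

€32,626.62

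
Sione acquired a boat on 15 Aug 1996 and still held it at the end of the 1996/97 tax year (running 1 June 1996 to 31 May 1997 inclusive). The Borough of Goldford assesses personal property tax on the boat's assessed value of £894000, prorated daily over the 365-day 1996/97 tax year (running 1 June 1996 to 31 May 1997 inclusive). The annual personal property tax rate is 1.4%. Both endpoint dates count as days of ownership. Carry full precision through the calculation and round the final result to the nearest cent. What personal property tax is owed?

£9944.22

Days held (15 Aug 1996 – 31 May 1997): 290 out of 365
Tax = £894000 × 1.4% × 290/365 = £9944.2192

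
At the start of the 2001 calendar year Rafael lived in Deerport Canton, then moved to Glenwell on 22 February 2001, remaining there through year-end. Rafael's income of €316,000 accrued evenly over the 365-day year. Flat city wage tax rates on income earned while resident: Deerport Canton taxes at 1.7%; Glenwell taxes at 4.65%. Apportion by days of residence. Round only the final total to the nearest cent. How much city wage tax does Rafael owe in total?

Deerport Canton, 1 January – 21 February 2001: 52 days → €316,000 × 1.7% × 52/365 = €765.3260
Glenwell, 22 February – 31 December 2001: 313 days → €316,000 × 4.65% × 313/365 = €12,600.6082
Total = €13,365.9342

€13,365.93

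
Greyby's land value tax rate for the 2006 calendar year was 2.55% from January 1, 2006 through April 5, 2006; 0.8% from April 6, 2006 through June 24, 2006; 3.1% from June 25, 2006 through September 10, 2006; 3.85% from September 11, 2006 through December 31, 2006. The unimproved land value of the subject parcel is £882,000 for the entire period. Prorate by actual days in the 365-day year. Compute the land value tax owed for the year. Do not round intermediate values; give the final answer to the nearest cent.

January 1 – April 5, 2006: 95 days at 2.55% → £882,000 × 2.55% × 95/365 = £5,853.8219
April 6 – June 24, 2006: 80 days at 0.8% → £882,000 × 0.8% × 80/365 = £1,546.5205
June 25 – September 10, 2006: 78 days at 3.1% → £882,000 × 3.1% × 78/365 = £5,842.9479
September 11 – December 31, 2006: 112 days at 3.85% → £882,000 × 3.85% × 112/365 = £10,419.6822
Total = £23,662.9726

£23,662.97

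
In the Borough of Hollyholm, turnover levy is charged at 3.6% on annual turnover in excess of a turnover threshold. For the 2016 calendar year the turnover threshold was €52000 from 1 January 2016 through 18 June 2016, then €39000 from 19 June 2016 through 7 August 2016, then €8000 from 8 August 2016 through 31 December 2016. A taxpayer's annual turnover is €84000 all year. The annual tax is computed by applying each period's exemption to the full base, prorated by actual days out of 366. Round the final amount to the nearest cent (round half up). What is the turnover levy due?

1 January – 18 June 2016: 170 days, exemption €52000 → (€84000 − €52000) × 3.6% × 170/366 = €535.0820
19 June – 7 August 2016: 50 days, exemption €39000 → (€84000 − €39000) × 3.6% × 50/366 = €221.3115
8 August – 31 December 2016: 146 days, exemption €8000 → (€84000 − €8000) × 3.6% × 146/366 = €1091.4098
Total = €1847.8033

€1847.80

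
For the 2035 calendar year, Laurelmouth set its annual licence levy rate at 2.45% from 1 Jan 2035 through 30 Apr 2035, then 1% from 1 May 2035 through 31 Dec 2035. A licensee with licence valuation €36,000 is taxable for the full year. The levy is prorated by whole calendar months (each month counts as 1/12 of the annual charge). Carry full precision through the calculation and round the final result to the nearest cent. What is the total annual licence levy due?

1 Jan – 30 Apr 2035: 4 months at 2.45% → €36,000 × 2.45% × 4/12 = €294.0000
1 May – 31 Dec 2035: 8 months at 1% → €36,000 × 1% × 8/12 = €240.0000
Total = €534.0000

€534.00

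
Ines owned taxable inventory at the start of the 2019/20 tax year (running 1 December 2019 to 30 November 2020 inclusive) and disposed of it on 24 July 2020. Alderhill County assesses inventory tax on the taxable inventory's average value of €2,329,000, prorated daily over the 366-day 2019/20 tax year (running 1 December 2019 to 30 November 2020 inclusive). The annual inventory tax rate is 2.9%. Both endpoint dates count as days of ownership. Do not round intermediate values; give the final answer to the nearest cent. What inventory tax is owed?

€43,735.57

Days held (1 December 2019 – 24 July 2020): 237 out of 366
Tax = €2,329,000 × 2.9% × 237/366 = €43,735.5656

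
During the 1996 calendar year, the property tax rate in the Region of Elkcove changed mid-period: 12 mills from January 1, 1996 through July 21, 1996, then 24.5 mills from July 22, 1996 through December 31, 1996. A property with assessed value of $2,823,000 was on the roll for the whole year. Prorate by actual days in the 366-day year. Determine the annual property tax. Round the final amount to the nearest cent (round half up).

January 1 – July 21, 1996: 203 days at 12 mills → $2,823,000 × 1.2% × 203/366 = $18,789.1475
July 22 – December 31, 1996: 163 days at 24.5 mills → $2,823,000 × 2.45% × 163/366 = $30,802.3238
Total = $49,591.4713

$49,591.47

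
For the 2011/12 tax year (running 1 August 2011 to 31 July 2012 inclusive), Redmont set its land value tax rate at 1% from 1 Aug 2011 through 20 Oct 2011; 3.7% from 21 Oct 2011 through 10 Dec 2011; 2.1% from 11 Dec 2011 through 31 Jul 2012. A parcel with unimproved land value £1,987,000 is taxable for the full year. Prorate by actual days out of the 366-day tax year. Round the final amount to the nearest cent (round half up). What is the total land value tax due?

£41,319.83

1 Aug – 20 Oct 2011: 81 days at 1% → £1,987,000 × 1% × 81/366 = £4,397.4590
21 Oct – 10 Dec 2011: 51 days at 3.7% → £1,987,000 × 3.7% × 51/366 = £10,244.4508
11 Dec 2011 – 31 Jul 2012: 234 days at 2.1% → £1,987,000 × 2.1% × 234/366 = £26,677.9180
Total = £41,319.8279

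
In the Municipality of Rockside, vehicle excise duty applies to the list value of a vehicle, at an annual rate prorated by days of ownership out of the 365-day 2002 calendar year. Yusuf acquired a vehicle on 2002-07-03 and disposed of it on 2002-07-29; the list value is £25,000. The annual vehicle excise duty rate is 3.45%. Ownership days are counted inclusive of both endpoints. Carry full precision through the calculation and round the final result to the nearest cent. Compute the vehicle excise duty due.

Days held (2002-07-03 to 2002-07-29): 27 out of 365
Tax = £25,000 × 3.45% × 27/365 = £63.8014

£63.80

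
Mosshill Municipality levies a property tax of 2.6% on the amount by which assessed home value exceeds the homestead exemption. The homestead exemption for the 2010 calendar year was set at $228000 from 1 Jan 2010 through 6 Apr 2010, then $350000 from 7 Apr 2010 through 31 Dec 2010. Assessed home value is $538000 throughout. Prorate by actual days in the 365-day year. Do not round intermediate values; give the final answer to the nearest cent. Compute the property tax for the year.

$5722.28

1 Jan – 6 Apr 2010: 96 days, exemption $228000 → ($538000 − $228000) × 2.6% × 96/365 = $2119.8904
7 Apr – 31 Dec 2010: 269 days, exemption $350000 → ($538000 − $350000) × 2.6% × 269/365 = $3602.3890
Total = $5722.2795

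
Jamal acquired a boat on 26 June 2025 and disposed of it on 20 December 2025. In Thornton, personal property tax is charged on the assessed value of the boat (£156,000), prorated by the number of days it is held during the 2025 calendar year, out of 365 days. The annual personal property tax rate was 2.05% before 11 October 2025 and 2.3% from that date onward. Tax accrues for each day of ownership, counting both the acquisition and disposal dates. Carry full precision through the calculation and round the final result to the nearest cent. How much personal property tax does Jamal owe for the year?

£1,635.44

26 June – 10 October 2025: 107 days at 2.05% → £156,000 × 2.05% × 107/365 = £937.4959
11 October – 20 December 2025: 71 days at 2.3% → £156,000 × 2.3% × 71/365 = £697.9397
Total = £1,635.4356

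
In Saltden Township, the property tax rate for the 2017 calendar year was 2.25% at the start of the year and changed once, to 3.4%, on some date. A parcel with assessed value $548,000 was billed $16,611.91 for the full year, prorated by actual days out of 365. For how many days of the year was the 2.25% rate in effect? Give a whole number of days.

Let d = days at the first rate; then 365 − d days at the second rate.
$548,000 × [2.25%·d + 3.4%·(365−d)] / 365 = $16,611.91
Solving gives d = 117, so the new rate took effect on 28 April 2017.

117 days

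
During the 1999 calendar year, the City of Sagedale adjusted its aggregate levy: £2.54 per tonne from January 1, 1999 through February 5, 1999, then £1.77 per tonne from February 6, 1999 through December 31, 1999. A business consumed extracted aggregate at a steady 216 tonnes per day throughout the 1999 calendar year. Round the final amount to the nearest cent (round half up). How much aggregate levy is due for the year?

£145,534.32

January 1 – February 5, 1999: 36 days × 216 tonnes/day = 7,776 tonnes at £2.54/tonne → £19,751.04
February 6 – December 31, 1999: 329 days × 216 tonnes/day = 71,064 tonnes at £1.77/tonne → £125,783.28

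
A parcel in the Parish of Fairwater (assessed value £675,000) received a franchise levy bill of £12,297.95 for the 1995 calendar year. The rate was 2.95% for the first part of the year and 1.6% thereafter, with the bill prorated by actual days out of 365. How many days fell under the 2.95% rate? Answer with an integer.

Let d = days at the first rate; then 365 − d days at the second rate.
£675,000 × [2.95%·d + 1.6%·(365−d)] / 365 = £12,297.95
Solving gives d = 60, so the new rate took effect on 2 Mar 1995.

60 days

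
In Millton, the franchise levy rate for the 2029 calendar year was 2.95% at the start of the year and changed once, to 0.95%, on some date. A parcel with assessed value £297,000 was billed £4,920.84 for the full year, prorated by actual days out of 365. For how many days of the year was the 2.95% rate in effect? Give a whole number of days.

129 days

Let d = days at the first rate; then 365 − d days at the second rate.
£297,000 × [2.95%·d + 0.95%·(365−d)] / 365 = £4,920.84
Solving gives d = 129, so the new rate took effect on May 10, 2029.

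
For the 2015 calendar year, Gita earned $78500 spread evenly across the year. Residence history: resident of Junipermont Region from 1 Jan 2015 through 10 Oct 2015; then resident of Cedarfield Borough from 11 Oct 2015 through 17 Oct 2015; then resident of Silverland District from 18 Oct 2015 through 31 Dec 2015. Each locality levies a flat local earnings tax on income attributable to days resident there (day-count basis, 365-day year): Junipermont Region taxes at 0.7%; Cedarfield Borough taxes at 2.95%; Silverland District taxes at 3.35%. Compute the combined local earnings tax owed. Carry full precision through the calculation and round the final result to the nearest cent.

$1010.82

Junipermont Region, 1 Jan – 10 Oct 2015: 283 days → $78500 × 0.7% × 283/365 = $426.0507
Cedarfield Borough, 11 Oct – 17 Oct 2015: 7 days → $78500 × 2.95% × 7/365 = $44.4116
Silverland District, 18 Oct – 31 Dec 2015: 75 days → $78500 × 3.35% × 75/365 = $540.3596
Total = $1010.8219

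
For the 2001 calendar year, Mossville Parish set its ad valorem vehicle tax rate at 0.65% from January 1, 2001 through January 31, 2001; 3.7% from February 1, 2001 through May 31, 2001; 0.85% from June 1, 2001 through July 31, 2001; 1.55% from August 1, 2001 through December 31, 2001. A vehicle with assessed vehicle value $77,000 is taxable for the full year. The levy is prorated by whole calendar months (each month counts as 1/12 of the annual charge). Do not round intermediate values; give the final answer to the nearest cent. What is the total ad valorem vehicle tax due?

$1,597.75

January 1 – January 31, 2001: 1 month at 0.65% → $77,000 × 0.65% × 1/12 = $41.7083
February 1 – May 31, 2001: 4 months at 3.7% → $77,000 × 3.7% × 4/12 = $949.6667
June 1 – July 31, 2001: 2 months at 0.85% → $77,000 × 0.85% × 2/12 = $109.0833
August 1 – December 31, 2001: 5 months at 1.55% → $77,000 × 1.55% × 5/12 = $497.2917
Total = $1,597.7500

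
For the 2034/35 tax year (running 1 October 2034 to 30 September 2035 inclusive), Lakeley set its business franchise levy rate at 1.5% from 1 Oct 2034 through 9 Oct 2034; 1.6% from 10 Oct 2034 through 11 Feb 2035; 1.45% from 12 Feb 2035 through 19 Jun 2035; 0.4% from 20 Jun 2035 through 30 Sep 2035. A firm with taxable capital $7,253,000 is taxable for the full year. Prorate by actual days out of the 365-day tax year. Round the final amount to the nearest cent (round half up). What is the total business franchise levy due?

$87,493.04

1 Oct – 9 Oct 2034: 9 days at 1.5% → $7,253,000 × 1.5% × 9/365 = $2,682.6164
10 Oct 2034 – 11 Feb 2035: 125 days at 1.6% → $7,253,000 × 1.6% × 125/365 = $39,742.4658
12 Feb – 19 Jun 2035: 128 days at 1.45% → $7,253,000 × 1.45% × 128/365 = $36,881.0082
20 Jun – 30 Sep 2035: 103 days at 0.4% → $7,253,000 × 0.4% × 103/365 = $8,186.9479
Total = $87,493.0384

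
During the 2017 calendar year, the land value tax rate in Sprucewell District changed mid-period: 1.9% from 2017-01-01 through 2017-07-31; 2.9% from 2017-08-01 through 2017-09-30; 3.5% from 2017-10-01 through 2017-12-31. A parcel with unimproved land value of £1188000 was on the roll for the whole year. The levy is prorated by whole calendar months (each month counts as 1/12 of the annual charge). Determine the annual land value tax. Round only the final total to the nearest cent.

£29304.00

2017-01-01 to 2017-07-31: 7 months at 1.9% → £1188000 × 1.9% × 7/12 = £13167.0000
2017-08-01 to 2017-09-30: 2 months at 2.9% → £1188000 × 2.9% × 2/12 = £5742.0000
2017-10-01 to 2017-12-31: 3 months at 3.5% → £1188000 × 3.5% × 3/12 = £10395.0000
Total = £29304.0000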